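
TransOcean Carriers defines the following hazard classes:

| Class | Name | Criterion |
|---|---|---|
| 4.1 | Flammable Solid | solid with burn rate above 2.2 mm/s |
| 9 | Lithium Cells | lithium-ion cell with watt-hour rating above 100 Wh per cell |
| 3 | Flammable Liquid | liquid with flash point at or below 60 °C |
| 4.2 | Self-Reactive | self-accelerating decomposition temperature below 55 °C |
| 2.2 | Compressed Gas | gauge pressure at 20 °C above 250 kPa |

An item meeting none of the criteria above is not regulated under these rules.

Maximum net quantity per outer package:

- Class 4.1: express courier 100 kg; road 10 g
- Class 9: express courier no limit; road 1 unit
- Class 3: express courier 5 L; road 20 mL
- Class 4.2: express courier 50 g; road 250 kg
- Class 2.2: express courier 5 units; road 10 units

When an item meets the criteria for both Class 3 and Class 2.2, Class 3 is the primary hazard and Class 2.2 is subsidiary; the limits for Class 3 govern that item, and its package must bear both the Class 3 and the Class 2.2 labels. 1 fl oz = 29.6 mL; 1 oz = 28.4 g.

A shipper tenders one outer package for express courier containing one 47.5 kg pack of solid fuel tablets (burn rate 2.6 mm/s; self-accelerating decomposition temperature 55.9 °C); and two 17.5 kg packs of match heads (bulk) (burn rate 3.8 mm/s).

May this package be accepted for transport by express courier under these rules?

Yes

Burn rate 2.6 mm/s meets the Class 4.1 criterion (Flammable Solid), so the solid fuel tablets are Class 4.1.
Burn rate 3.8 mm/s meets the Class 4.1 criterion (Flammable Solid), so the match heads (bulk) are Class 4.1.
Total Class 4.1: 47.5 kg + (two 17.5 kg packs = 35 kg) = 82.5 kg.
82.5 kg ≤ 100 kg (express courier limit, Class 4.1) — within limit.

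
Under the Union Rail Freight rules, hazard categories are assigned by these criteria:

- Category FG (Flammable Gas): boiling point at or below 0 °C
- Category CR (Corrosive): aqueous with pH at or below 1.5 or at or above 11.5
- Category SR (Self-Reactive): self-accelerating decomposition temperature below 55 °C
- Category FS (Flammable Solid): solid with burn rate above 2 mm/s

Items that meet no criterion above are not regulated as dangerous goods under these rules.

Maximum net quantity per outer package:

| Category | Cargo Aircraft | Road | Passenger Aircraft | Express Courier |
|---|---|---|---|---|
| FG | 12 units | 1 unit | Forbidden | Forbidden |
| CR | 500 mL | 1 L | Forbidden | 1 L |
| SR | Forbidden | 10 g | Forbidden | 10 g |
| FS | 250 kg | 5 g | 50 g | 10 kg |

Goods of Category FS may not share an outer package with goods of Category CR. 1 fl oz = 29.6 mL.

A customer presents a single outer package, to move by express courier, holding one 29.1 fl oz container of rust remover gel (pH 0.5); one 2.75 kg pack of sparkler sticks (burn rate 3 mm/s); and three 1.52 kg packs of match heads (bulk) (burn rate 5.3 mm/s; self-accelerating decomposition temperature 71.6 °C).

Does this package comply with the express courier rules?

The rust remover gel has pH 0.5, which is ≤ 1.5, so it is Category CR (Corrosive).
Sparkler sticks: burn rate 3 mm/s > 2 mm/s → Category FS (Flammable Solid).
Match heads (bulk): burn rate 5.3 mm/s > 2 mm/s → Category FS (Flammable Solid).
Category FS net quantity: 2.75 kg + (three 1.52 kg packs = 4.56 kg) = 7.31 kg.
7.31 kg is within the express courier limit of 10 kg for Category FS.
Category CR quantity: one 29.1 fl oz container = 861.36 mL.
That is within the Category CR express courier limit of 1 L.
Category FS and Category CR may not share an outer package.

No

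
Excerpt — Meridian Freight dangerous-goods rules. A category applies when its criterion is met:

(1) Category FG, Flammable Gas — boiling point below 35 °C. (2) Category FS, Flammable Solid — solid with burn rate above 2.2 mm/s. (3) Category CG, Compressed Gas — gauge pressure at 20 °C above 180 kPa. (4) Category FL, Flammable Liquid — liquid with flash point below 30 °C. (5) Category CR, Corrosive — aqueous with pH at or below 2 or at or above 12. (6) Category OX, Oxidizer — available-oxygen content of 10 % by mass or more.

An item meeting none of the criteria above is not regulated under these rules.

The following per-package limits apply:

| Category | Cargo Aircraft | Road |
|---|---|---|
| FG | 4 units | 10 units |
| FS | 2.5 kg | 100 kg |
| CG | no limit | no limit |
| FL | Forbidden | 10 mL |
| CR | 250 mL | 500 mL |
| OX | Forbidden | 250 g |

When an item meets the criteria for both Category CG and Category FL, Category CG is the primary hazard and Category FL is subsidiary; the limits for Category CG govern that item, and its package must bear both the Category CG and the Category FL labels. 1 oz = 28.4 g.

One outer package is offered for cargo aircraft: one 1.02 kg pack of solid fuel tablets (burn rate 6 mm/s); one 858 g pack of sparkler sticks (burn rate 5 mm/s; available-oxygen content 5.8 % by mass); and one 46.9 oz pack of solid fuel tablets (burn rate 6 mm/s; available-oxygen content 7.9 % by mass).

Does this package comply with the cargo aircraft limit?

No

The solid fuel tablets have burn rate 6 mm/s, which is > 2.2 mm/s, so they are Category FS (Flammable Solid).
The sparkler sticks have burn rate 5 mm/s, which is > 2.2 mm/s, so they are Category FS (Flammable Solid).
With burn rate 6 mm/s (> 2.2 mm/s), the solid fuel tablets fall in Category FS.
Total Category FS: 1.02 kg + 858 g + (one 46.9 oz pack = 1331.96 g) = 3209.96 g.
3209.96 g exceeds the cargo aircraft limit of 2.5 kg for Category FS.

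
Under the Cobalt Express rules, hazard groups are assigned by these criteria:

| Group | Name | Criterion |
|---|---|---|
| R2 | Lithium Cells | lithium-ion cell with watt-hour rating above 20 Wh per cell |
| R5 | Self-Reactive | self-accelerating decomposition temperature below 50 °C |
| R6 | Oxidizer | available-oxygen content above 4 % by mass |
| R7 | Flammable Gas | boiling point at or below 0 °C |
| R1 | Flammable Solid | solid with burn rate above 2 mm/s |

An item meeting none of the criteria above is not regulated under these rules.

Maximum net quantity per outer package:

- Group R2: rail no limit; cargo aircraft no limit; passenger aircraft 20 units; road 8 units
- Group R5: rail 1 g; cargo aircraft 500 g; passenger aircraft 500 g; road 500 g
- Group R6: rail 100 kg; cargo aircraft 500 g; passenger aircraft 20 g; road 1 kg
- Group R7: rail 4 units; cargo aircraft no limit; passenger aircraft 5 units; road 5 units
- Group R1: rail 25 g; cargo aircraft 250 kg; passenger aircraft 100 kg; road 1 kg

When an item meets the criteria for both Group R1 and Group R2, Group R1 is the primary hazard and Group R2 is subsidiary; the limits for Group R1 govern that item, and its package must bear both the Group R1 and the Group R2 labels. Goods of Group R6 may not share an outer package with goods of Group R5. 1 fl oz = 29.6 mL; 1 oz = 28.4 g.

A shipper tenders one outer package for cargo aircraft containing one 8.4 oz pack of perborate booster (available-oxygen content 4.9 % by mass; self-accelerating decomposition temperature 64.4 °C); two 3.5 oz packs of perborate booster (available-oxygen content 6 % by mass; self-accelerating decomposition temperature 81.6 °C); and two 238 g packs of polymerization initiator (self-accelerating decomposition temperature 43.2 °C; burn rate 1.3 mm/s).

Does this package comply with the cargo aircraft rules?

Available-oxygen content 4.9 % by mass meets the Group R6 criterion (Oxidizer), so the perborate booster is Group R6.
The perborate booster has available-oxygen content 6 % by mass, which is > 4 % by mass, so it is Group R6 (Oxidizer).
With self-accelerating decomposition temperature 43.2 °C (< 50 °C), the polymerization initiator falls in Group R5.
Total Group R6: (one 8.4 oz pack = 238.56 g) + (two 3.5 oz packs = 198.8 g) = 437.36 g.
437.36 g is within the cargo aircraft limit of 500 g for Group R6.
Group R5 quantity: two 238 g packs = 476 g.
That is within the Group R5 cargo aircraft limit of 500 g.
Group R6 and Group R5 may not share an outer package.

No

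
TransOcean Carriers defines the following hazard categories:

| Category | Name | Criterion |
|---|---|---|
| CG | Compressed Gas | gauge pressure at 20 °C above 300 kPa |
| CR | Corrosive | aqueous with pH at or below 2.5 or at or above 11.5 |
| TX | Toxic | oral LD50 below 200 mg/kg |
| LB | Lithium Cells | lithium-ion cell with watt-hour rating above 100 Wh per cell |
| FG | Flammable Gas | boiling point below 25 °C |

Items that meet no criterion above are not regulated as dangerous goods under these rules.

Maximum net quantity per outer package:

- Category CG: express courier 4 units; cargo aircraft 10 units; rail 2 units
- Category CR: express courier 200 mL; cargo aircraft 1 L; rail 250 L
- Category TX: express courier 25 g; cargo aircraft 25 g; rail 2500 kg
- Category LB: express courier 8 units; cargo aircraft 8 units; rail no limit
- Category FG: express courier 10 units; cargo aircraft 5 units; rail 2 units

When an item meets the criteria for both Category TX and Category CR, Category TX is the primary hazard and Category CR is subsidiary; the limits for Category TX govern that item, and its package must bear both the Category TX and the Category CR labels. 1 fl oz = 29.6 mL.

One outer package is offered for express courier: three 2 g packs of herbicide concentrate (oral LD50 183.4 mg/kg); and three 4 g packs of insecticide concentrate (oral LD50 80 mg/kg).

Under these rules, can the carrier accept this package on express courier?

Yes

Oral LD50 183.4 mg/kg meets the Category TX criterion (Toxic), so the herbicide concentrate is Category TX.
With oral LD50 80 mg/kg (< 200 mg/kg), the insecticide concentrate falls in Category TX.
Category TX net quantity: (three 2 g packs = 6 g) + (three 4 g packs = 12 g) = 18 g.
18 g ≤ 25 g (express courier limit, Category TX) — within limit.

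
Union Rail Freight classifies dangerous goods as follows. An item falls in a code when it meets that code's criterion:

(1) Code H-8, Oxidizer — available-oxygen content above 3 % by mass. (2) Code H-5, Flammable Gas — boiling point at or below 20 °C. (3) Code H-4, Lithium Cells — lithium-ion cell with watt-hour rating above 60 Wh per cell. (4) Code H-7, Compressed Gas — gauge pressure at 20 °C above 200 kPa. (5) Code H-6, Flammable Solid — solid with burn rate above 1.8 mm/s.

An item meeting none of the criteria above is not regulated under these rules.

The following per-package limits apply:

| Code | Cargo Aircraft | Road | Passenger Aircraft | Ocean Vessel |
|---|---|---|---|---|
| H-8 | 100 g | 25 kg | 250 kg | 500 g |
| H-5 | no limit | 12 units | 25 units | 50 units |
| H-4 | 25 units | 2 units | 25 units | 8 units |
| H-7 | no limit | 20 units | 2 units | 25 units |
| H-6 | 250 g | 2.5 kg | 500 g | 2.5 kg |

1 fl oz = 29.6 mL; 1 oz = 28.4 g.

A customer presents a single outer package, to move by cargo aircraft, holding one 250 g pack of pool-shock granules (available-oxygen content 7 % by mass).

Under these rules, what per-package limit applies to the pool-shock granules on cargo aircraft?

100 g

Pool-shock granules: available-oxygen content 7 % by mass > 3 % by mass → Code H-8 (Oxidizer).
The cargo aircraft limit for Code H-8 is 100 g.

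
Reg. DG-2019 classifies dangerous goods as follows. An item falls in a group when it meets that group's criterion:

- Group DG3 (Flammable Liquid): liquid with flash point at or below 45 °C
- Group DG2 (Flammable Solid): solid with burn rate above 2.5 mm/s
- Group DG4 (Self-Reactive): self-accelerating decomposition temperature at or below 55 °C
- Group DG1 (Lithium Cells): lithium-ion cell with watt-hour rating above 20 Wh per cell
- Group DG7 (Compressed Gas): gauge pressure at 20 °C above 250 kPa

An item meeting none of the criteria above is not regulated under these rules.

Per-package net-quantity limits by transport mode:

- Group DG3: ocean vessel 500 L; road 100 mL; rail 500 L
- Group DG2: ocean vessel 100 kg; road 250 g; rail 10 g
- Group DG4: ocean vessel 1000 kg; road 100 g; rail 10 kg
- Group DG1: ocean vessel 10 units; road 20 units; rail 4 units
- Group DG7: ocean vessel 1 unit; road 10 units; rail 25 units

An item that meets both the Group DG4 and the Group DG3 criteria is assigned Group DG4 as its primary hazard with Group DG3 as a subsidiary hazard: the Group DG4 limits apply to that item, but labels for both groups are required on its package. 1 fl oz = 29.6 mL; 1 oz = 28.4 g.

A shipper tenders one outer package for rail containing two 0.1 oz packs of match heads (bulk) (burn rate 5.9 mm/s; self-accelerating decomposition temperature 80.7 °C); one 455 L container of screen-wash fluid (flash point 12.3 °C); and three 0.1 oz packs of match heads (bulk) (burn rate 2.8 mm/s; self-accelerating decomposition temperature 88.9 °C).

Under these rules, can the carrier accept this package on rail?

No

Match heads (bulk): burn rate 5.9 mm/s > 2.5 mm/s → Group DG2 (Flammable Solid).
Flash point 12.3 °C meets the Group DG3 criterion (Flammable Liquid), so the screen-wash fluid is Group DG3.
Burn rate 2.8 mm/s meets the Group DG2 criterion (Flammable Solid), so the match heads (bulk) are Group DG2.
Group DG3 quantity: 455 L.
455 L ≤ 500 L (rail limit, Group DG3) — within limit.
Total Group DG2: (two 0.1 oz packs = 5.68 g) + (three 0.1 oz packs = 8.52 g) = 14.2 g.
14.2 g exceeds the rail limit of 10 g for Group DG2.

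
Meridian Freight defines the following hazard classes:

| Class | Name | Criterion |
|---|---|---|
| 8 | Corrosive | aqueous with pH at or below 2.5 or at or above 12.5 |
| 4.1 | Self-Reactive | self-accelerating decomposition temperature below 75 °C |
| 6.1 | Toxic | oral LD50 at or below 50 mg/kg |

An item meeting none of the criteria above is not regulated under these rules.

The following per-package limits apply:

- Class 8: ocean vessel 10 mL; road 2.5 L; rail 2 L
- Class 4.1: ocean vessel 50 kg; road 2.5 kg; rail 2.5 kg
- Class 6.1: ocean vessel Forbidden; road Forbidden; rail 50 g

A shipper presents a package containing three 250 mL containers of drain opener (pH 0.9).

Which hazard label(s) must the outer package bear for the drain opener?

With pH 0.9 (≤ 2.5), the drain opener falls in Class 8.
Only the Class 8 label is required.

Class 8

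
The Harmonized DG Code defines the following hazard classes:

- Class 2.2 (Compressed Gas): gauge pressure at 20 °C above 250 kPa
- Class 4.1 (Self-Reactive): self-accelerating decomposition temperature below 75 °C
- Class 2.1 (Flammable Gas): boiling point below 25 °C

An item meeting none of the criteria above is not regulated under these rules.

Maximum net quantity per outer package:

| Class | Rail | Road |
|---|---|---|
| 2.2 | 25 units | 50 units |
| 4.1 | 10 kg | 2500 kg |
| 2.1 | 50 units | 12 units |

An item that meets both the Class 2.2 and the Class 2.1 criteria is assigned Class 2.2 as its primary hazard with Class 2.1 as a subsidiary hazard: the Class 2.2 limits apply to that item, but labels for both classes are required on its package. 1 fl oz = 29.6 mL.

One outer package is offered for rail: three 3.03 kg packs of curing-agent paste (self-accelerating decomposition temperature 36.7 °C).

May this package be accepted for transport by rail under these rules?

Yes

Self-accelerating decomposition temperature 36.7 °C meets the Class 4.1 criterion (Self-Reactive), so the curing-agent paste is Class 4.1.
Class 4.1 quantity: three 3.03 kg packs = 9.09 kg.
9.09 kg is within the rail limit of 10 kg for Class 4.1.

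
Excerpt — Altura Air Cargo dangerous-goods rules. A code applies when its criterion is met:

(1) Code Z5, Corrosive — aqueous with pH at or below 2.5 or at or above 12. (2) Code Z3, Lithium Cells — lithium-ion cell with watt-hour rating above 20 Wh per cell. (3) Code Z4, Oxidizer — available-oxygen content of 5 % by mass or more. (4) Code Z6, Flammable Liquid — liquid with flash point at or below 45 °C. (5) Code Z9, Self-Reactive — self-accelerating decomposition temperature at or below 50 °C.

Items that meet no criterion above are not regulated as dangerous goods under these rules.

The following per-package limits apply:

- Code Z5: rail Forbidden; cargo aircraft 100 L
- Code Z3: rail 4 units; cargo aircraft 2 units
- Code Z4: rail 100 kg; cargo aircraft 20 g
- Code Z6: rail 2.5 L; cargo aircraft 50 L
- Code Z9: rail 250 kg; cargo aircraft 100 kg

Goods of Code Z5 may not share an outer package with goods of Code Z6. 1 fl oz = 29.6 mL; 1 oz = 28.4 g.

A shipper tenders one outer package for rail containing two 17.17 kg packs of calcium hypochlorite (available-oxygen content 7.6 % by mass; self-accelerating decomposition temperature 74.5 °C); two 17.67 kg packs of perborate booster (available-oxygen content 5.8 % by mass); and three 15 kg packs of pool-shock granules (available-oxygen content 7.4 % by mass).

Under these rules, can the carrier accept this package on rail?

Calcium hypochlorite: available-oxygen content 7.6 % by mass ≥ 5 % by mass → Code Z4 (Oxidizer).
Perborate booster: available-oxygen content 5.8 % by mass ≥ 5 % by mass → Code Z4 (Oxidizer).
With available-oxygen content 7.4 % by mass (≥ 5 % by mass), the pool-shock granules fall in Code Z4.
Total Code Z4: (two 17.17 kg packs = 34.34 kg) + (two 17.67 kg packs = 35.34 kg) + (three 15 kg packs = 45 kg) = 114.68 kg.
114.68 kg > 100 kg (rail limit, Code Z4) — over the limit.

No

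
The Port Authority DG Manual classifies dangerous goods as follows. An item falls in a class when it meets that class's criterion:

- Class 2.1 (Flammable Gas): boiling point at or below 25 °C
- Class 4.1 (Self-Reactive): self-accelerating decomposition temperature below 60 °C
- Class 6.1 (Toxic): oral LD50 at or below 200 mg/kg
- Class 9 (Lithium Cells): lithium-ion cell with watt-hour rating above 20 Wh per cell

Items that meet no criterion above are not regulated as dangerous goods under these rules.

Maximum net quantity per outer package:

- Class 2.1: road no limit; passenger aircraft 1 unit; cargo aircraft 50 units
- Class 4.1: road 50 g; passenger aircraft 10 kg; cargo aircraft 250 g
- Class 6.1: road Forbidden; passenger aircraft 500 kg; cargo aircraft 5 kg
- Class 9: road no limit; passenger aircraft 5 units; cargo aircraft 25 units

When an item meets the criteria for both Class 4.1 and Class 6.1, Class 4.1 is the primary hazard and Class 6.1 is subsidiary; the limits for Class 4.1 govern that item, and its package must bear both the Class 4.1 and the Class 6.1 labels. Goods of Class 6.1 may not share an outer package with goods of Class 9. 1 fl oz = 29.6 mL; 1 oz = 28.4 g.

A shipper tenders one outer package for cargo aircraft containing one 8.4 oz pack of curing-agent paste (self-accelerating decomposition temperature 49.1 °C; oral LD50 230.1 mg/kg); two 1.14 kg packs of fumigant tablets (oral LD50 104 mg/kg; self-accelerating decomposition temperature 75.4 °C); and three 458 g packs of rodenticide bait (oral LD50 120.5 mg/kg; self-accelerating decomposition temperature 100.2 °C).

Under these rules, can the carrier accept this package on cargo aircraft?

With self-accelerating decomposition temperature 49.1 °C (< 60 °C), the curing-agent paste falls in Class 4.1.
Fumigant tablets: oral LD50 104 mg/kg ≤ 200 mg/kg → Class 6.1 (Toxic).
Rodenticide bait: oral LD50 120.5 mg/kg ≤ 200 mg/kg → Class 6.1 (Toxic).
Class 6.1 net quantity: (two 1.14 kg packs = 2.28 kg) + (three 458 g packs = 1.374 kg) = 3.654 kg.
That is within the Class 6.1 cargo aircraft limit of 5 kg.
Class 4.1 quantity: one 8.4 oz pack = 238.56 g.
238.56 g ≤ 250 g (cargo aircraft limit, Class 4.1) — within limit.
The segregation rule (Class 6.1 with Class 9) does not apply to Class 6.1 with Class 4.1.
Every hazard class is within its cargo aircraft limit and no segregation rule is violated.

Yes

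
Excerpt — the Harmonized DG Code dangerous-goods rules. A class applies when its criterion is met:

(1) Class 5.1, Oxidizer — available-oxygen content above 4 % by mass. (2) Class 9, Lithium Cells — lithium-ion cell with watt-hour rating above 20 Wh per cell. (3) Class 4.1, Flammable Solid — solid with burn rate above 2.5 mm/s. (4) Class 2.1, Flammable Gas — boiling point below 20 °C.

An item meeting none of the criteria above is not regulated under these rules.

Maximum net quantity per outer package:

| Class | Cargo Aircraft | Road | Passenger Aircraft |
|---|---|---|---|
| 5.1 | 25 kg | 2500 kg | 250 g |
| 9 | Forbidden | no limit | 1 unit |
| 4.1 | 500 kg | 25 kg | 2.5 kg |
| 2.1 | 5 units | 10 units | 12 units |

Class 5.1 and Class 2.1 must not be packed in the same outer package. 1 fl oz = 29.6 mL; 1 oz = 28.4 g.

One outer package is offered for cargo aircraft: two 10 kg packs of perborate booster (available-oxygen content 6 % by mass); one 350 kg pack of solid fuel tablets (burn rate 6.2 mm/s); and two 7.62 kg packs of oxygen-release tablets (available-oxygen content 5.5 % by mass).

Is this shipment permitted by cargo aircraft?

With available-oxygen content 6 % by mass (> 4 % by mass), the perborate booster falls in Class 5.1.
With burn rate 6.2 mm/s (> 2.5 mm/s), the solid fuel tablets fall in Class 4.1.
With available-oxygen content 5.5 % by mass (> 4 % by mass), the oxygen-release tablets fall in Class 5.1.
Total Class 5.1: (two 10 kg packs = 20 kg) + (two 7.62 kg packs = 15.24 kg) = 35.24 kg.
That exceeds the Class 5.1 cargo aircraft limit of 25 kg.
Class 4.1 quantity: 350 kg.
350 kg ≤ 500 kg (cargo aircraft limit, Class 4.1) — within limit.
The segregation rule (Class 5.1 with Class 2.1) does not apply to Class 5.1 with Class 4.1.

No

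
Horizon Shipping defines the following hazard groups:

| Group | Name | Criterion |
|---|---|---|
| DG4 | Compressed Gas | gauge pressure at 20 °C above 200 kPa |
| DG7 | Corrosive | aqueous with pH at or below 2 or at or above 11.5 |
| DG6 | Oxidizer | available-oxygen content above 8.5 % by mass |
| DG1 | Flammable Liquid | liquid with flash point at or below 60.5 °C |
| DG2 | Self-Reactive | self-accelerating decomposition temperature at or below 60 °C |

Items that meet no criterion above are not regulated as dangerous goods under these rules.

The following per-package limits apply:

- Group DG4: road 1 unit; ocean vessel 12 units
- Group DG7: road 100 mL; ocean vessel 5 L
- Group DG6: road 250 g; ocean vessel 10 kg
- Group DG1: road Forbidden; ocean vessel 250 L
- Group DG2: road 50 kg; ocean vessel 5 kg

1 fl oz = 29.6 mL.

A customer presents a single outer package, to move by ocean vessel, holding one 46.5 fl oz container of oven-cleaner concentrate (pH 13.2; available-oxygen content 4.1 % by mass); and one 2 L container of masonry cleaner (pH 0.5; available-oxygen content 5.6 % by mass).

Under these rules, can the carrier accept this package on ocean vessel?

Yes

Oven-cleaner concentrate: pH 13.2 ≥ 11.5 → Group DG7 (Corrosive).
The masonry cleaner has pH 0.5, which is ≤ 2, so it is Group DG7 (Corrosive).
Total Group DG7: (one 46.5 fl oz container = 1376.4 mL) + 2 L = 3376.4 mL.
3376.4 mL is within the ocean vessel limit of 5 L for Group DG7.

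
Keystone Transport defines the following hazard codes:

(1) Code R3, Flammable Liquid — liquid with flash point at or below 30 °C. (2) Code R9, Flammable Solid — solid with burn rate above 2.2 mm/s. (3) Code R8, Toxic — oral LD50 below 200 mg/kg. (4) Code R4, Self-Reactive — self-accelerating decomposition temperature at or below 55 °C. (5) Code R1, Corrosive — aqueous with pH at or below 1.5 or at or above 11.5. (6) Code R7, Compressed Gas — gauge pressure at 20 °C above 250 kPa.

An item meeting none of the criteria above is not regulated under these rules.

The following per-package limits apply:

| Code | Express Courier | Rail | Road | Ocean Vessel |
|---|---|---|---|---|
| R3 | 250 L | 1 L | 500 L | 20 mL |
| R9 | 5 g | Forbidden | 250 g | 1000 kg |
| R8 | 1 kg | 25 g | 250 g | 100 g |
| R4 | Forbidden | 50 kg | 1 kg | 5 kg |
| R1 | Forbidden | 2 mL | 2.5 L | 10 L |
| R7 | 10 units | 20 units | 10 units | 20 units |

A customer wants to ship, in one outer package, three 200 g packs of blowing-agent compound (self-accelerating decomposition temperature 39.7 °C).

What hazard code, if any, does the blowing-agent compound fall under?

Code R4

With self-accelerating decomposition temperature 39.7 °C (≤ 55 °C), the blowing-agent compound falls in Code R4.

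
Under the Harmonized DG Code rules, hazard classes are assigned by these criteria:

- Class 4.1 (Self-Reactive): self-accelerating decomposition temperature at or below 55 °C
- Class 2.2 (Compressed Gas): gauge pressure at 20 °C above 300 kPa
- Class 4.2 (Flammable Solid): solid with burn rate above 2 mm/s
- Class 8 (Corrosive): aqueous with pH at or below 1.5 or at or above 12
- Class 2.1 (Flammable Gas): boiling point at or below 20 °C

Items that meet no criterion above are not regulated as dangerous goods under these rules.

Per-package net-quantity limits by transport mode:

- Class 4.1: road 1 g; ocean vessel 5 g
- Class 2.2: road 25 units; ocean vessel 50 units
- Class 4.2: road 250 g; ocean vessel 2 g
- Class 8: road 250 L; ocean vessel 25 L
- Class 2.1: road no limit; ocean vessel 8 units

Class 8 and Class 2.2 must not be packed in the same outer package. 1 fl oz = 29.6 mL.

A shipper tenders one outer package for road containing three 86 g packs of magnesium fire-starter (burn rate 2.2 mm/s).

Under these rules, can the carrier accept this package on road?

No

With burn rate 2.2 mm/s (> 2 mm/s), the magnesium fire-starter falls in Class 4.2.
Class 4.2 quantity: three 86 g packs = 258 g.
258 g exceeds the road limit of 250 g for Class 4.2.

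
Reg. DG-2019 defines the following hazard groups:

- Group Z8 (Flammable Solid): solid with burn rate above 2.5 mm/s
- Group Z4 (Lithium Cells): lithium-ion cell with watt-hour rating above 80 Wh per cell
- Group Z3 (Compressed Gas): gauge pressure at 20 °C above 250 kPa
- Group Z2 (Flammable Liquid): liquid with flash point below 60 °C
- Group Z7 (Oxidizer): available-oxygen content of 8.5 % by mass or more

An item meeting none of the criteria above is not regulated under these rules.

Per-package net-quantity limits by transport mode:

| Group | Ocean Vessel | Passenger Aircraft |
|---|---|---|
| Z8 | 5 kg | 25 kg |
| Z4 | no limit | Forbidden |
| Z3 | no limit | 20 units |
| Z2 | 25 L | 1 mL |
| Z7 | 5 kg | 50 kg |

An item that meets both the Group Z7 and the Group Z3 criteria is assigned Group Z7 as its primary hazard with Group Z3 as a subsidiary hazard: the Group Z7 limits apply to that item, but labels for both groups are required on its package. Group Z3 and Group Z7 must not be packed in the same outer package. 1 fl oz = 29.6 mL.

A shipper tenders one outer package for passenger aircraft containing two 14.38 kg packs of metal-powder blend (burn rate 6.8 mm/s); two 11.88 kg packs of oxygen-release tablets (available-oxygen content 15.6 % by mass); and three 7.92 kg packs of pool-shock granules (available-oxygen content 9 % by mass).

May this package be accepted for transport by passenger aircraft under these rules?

No

Burn rate 6.8 mm/s meets the Group Z8 criterion (Flammable Solid), so the metal-powder blend is Group Z8.
The oxygen-release tablets have available-oxygen content 15.6 % by mass, which is ≥ 8.5 % by mass, so they are Group Z7 (Oxidizer).
The pool-shock granules have available-oxygen content 9 % by mass, which is ≥ 8.5 % by mass, so they are Group Z7 (Oxidizer).
Group Z8 quantity: two 14.38 kg packs = 28.76 kg.
28.76 kg exceeds the passenger aircraft limit of 25 kg for Group Z8.
Group Z7 net quantity: (two 11.88 kg packs = 23.76 kg) + (three 7.92 kg packs = 23.76 kg) = 47.52 kg.
That is within the Group Z7 passenger aircraft limit of 50 kg.
The segregation rule (Group Z3 with Group Z7) does not apply to Group Z8 with Group Z7.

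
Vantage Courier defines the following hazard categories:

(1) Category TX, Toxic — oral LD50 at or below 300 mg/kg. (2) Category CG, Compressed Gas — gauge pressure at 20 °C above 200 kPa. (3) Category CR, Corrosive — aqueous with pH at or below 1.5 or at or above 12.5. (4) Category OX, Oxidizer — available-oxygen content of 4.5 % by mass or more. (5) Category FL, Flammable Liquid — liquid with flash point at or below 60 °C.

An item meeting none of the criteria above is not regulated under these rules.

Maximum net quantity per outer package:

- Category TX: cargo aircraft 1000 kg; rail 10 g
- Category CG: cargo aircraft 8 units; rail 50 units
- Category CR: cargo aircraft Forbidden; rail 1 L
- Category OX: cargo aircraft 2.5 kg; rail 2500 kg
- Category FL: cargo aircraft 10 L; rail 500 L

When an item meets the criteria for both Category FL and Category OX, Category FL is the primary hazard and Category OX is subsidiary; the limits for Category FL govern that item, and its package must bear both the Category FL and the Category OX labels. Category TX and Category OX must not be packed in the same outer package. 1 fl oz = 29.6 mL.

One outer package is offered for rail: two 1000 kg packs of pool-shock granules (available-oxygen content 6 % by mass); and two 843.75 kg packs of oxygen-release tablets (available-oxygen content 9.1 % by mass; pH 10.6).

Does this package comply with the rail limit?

With available-oxygen content 6 % by mass (≥ 4.5 % by mass), the pool-shock granules fall in Category OX.
Available-oxygen content 9.1 % by mass meets the Category OX criterion (Oxidizer), so the oxygen-release tablets are Category OX.
Total Category OX: (two 1000 kg packs = 2000 kg) + (two 843.75 kg packs = 1687.5 kg) = 3687.5 kg.
That exceeds the Category OX rail limit of 2500 kg.

No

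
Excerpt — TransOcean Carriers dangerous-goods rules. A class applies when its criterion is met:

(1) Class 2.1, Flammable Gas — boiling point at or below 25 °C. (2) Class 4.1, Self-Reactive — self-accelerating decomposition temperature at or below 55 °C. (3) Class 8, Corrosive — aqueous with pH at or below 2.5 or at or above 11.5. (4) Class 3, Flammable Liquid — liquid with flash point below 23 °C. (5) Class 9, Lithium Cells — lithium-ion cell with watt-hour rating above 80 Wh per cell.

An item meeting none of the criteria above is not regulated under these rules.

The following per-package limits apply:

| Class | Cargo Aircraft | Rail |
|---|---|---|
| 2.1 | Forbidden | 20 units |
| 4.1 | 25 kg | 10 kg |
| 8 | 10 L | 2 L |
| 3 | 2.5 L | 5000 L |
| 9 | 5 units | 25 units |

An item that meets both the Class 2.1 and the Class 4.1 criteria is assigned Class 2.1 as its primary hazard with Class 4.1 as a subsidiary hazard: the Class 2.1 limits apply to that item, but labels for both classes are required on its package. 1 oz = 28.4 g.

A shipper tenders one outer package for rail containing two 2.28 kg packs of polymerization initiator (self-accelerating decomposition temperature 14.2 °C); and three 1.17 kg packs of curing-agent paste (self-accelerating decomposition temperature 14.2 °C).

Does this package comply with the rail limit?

With self-accelerating decomposition temperature 14.2 °C (≤ 55 °C), the polymerization initiator falls in Class 4.1.
The curing-agent paste has self-accelerating decomposition temperature 14.2 °C, which is ≤ 55 °C, so it is Class 4.1 (Self-Reactive).
Total Class 4.1: (two 2.28 kg packs = 4.56 kg) + (three 1.17 kg packs = 3.51 kg) = 8.07 kg.
That is within the Class 4.1 rail limit of 10 kg.

Yes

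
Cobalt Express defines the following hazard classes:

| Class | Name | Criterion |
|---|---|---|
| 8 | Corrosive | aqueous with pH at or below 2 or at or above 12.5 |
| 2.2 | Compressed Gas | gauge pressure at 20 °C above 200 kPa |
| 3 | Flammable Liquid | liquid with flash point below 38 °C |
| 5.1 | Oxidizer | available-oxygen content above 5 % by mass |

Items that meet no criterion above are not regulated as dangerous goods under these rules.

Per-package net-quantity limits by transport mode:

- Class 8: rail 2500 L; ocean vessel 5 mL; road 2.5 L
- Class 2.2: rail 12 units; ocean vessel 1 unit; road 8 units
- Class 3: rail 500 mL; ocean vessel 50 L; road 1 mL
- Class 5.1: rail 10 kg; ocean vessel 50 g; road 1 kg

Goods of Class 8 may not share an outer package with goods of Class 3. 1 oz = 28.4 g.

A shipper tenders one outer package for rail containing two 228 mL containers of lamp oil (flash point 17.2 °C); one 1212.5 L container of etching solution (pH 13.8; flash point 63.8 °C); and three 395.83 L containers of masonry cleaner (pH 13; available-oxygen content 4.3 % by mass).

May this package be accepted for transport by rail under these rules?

The lamp oil has flash point 17.2 °C, which is < 38 °C, so it is Class 3 (Flammable Liquid).
The etching solution has pH 13.8, which is ≥ 12.5, so it is Class 8 (Corrosive).
With pH 13 (≥ 12.5), the masonry cleaner falls in Class 8.
Total Class 8: 1212.5 L + (three 395.83 L containers = 1187.49 L) = 2399.99 L.
2399.99 L is within the rail limit of 2500 L for Class 8.
Class 3 quantity: two 228 mL containers = 456 mL.
456 mL ≤ 500 mL (rail limit, Class 3) — within limit.
Class 8 and Class 3 may not share an outer package.

No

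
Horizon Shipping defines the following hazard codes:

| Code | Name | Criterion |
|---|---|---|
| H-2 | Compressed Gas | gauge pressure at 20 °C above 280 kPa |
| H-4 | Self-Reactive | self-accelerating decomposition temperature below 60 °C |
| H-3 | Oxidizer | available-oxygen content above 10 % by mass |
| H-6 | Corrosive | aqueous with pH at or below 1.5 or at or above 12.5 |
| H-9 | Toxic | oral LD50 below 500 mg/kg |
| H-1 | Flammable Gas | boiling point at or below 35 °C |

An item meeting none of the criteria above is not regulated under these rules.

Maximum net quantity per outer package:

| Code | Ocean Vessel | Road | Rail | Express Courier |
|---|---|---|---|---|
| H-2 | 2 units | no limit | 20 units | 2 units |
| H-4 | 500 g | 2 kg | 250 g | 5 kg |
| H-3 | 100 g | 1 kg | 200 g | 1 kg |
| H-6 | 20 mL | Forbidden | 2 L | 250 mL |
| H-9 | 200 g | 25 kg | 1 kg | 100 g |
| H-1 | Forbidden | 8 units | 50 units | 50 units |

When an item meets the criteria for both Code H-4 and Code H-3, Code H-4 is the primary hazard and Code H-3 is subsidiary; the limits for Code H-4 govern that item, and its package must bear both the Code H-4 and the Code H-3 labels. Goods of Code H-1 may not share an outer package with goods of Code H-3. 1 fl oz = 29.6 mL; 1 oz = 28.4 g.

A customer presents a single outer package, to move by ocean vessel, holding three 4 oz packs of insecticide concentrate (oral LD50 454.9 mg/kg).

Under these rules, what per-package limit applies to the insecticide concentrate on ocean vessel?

200 g

Oral LD50 454.9 mg/kg meets the Code H-9 criterion (Toxic), so the insecticide concentrate is Code H-9.
The ocean vessel limit for Code H-9 is 200 g.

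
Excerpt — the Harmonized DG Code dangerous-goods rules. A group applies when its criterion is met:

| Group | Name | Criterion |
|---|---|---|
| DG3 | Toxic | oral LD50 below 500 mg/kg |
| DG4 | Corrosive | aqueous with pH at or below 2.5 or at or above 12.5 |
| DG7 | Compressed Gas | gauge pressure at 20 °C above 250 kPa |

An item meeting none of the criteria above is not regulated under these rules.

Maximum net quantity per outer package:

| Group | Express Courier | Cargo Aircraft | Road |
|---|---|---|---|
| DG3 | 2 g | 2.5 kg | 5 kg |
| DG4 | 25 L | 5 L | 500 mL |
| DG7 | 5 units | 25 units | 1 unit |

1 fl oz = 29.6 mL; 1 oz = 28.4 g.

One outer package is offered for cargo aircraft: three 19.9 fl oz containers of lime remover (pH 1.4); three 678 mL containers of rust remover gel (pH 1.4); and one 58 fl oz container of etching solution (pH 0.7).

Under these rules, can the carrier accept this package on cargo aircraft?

Lime remover: pH 1.4 ≤ 2.5 → Group DG4 (Corrosive).
With pH 1.4 (≤ 2.5), the rust remover gel falls in Group DG4.
With pH 0.7 (≤ 2.5), the etching solution falls in Group DG4.
Group DG4 net quantity: (three 19.9 fl oz containers = 1767.12 mL) + (three 678 mL containers = 2.034 L) + (one 58 fl oz container = 1716.8 mL) = 5517.92 mL.
That exceeds the Group DG4 cargo aircraft limit of 5 L.

No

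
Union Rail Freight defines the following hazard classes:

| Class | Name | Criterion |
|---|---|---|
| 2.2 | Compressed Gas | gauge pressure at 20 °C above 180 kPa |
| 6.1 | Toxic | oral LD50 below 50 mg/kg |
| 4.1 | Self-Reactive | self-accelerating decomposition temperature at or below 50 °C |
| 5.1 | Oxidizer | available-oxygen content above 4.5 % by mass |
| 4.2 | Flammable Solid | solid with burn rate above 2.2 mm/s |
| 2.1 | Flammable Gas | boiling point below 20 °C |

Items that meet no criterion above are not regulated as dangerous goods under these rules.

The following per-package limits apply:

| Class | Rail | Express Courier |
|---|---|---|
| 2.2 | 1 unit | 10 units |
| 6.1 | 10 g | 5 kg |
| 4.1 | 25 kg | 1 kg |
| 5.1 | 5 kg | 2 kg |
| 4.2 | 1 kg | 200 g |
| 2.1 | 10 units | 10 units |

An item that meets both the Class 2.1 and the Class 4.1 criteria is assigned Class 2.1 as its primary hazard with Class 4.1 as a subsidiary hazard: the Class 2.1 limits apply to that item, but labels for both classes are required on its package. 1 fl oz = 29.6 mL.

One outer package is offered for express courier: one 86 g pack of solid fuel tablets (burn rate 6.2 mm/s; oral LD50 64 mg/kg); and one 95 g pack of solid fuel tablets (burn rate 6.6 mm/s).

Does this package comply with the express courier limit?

The solid fuel tablets have burn rate 6.2 mm/s, which is > 2.2 mm/s, so they are Class 4.2 (Flammable Solid).
The solid fuel tablets have burn rate 6.6 mm/s, which is > 2.2 mm/s, so they are Class 4.2 (Flammable Solid).
Class 4.2 net quantity: 86 g + 95 g = 181 g.
181 g ≤ 200 g (express courier limit, Class 4.2) — within limit.

Yes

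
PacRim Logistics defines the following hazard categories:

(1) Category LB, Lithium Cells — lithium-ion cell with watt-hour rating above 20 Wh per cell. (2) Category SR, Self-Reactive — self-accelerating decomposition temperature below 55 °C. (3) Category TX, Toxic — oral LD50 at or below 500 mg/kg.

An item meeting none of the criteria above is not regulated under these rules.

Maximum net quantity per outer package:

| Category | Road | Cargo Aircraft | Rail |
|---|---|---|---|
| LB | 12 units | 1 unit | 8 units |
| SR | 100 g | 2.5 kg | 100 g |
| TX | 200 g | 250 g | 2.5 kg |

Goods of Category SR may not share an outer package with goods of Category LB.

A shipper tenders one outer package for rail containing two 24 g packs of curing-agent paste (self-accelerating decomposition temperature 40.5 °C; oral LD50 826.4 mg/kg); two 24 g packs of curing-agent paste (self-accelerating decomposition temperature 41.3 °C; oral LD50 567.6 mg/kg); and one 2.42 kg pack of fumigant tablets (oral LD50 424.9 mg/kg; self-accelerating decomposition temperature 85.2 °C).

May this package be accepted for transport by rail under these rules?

Yes

Curing-agent paste: self-accelerating decomposition temperature 40.5 °C < 55 °C → Category SR (Self-Reactive).
The curing-agent paste has self-accelerating decomposition temperature 41.3 °C, which is < 55 °C, so it is Category SR (Self-Reactive).
With oral LD50 424.9 mg/kg (≤ 500 mg/kg), the fumigant tablets fall in Category TX.
Category SR net quantity: (two 24 g packs = 48 g) + (two 24 g packs = 48 g) = 96 g.
96 g is within the rail limit of 100 g for Category SR.
Category TX quantity: 2.42 kg.
2.42 kg is within the rail limit of 2.5 kg for Category TX.
The segregation rule (Category SR with Category LB) does not apply to Category SR with Category TX.
Every hazard category is within its rail limit and no segregation rule is violated.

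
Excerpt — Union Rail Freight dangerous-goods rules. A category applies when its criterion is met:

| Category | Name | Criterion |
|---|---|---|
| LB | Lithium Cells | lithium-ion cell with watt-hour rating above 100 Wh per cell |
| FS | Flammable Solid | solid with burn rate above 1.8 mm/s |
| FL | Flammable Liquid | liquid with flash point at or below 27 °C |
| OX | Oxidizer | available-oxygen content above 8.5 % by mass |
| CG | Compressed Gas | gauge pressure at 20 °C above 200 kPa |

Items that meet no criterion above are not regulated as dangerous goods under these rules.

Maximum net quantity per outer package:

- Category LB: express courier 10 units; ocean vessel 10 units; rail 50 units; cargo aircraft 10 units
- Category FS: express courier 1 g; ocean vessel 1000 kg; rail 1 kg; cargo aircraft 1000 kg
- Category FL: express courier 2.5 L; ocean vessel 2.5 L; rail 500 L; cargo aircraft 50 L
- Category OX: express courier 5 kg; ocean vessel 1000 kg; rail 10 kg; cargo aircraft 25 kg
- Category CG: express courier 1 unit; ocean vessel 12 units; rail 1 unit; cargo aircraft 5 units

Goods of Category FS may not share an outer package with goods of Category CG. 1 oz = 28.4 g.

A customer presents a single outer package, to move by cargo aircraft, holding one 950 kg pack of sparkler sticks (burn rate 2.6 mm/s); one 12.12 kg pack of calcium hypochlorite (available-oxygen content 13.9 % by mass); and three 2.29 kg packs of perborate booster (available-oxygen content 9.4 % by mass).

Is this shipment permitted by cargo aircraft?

Yes

Sparkler sticks: burn rate 2.6 mm/s > 1.8 mm/s → Category FS (Flammable Solid).
Calcium hypochlorite: available-oxygen content 13.9 % by mass > 8.5 % by mass → Category OX (Oxidizer).
The perborate booster has available-oxygen content 9.4 % by mass, which is > 8.5 % by mass, so it is Category OX (Oxidizer).
Total Category OX: 12.12 kg + (three 2.29 kg packs = 6.87 kg) = 18.99 kg.
18.99 kg ≤ 25 kg (cargo aircraft limit, Category OX) — within limit.
Category FS quantity: 950 kg.
That is within the Category FS cargo aircraft limit of 1000 kg.
The segregation rule (Category FS with Category CG) does not apply to Category OX with Category FS.
Every hazard category is within its cargo aircraft limit and no segregation rule is violated.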